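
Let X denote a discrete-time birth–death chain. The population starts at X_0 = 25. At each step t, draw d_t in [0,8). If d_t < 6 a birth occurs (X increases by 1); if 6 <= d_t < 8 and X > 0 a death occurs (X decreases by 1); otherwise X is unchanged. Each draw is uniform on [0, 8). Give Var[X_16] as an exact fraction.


12

X can drop by at most 1 per step and X_0 = 25 > T = 16, so X_t >= 25 − t >= 9 > 0 for every t <= 16: the floor at 0 (the 'and X > 0' condition) never binds. Hence X_16 = X_0 + Σ_{t<16} Y_t with i.i.d. increments Y_t = y(d_t) ∈ {+1, −1, 0}.
Outcome values over d=0..7: [1, 1, 1, 1, 1, 1, -1, -1]
Σy = 4, Σy² = 8, M = 8
μ = 4/8 = 1/2,  σ² = 8/8 − (1/2)² = 3/4
Independent increments: Var[X_16] = 16·σ² = 16·(3/4) = 12


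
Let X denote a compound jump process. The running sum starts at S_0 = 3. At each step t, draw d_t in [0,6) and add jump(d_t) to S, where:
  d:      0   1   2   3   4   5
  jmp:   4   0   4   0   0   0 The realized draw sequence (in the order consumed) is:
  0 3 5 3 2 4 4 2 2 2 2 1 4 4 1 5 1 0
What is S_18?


31

t=0: S=3, d=0, jump=4, S_1=7
t=1: S=7, d=3, jump=0, S_2=7
t=2: S=7, d=5, jump=0, S_3=7
t=3: S=7, d=3, jump=0, S_4=7
t=4: S=7, d=2, jump=4, S_5=11
t=5: S=11, d=4, jump=0, S_6=11
t=6: S=11, d=4, jump=0, S_7=11
t=7: S=11, d=2, jump=4, S_8=15
t=8: S=15, d=2, jump=4, S_9=19
t=9: S=19, d=2, jump=4, S_10=23
t=10: S=23, d=2, jump=4, S_11=27
t=11: S=27, d=1, jump=0, S_12=27
t=12: S=27, d=4, jump=0, S_13=27
t=13: S=27, d=4, jump=0, S_14=27
t=14: S=27, d=1, jump=0, S_15=27
t=15: S=27, d=5, jump=0, S_16=27
t=16: S=27, d=1, jump=0, S_17=27
t=17: S=27, d=0, jump=4, S_18=31


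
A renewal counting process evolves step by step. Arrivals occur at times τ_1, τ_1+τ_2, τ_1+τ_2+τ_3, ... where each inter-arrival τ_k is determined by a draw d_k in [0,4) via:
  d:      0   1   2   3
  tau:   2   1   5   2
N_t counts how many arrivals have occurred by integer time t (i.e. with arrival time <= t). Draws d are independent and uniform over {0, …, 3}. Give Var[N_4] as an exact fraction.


Inter-arrival values over d=0..3: [2, 1, 5, 2]
Each d has probability 1/4, so the pmf of τ is: f(1) = 1/4, f(2) = 1/2, f(5) = 1/4
Let p_n(j) = P(N_n = j), with p_0 = [1]. Condition on τ_1: p_n(0) = P(τ > n), and for j >= 1, p_n(j) = Σ_{k<=n} f(k)·p_{n−k}(j−1)
p_1 = [3/4, 1/4]  (j = 0..1)
p_2 = [1/4, 11/16, 1/16]  (j = 0..2)
p_3 = [1/4, 7/16, 19/64, 1/64]  (j = 0..3)
p_4 = [1/4, 3/16, 29/64, 27/256, 1/256]  (j = 0..4)
E[N_4] = Σ j·p_4(j) = 365/256;  E[N_4²] = Σ j²·p_4(j) = 771/256
Var[N_4] = 771/256 − (365/256)² = 64151/65536

64151/65536


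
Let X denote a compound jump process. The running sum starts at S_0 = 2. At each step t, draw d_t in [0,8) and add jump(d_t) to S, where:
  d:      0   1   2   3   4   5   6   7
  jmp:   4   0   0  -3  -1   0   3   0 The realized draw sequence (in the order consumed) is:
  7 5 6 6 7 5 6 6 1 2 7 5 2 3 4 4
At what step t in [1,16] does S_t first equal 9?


t=0: S=2, d=7, jump=0, S_1=2
t=1: S=2, d=5, jump=0, S_2=2
t=2: S=2, d=6, jump=3, S_3=5
t=3: S=5, d=6, jump=3, S_4=8
t=4: S=8, d=7, jump=0, S_5=8
t=5: S=8, d=5, jump=0, S_6=8
t=6: S=8, d=6, jump=3, S_7=11
t=7: S=11, d=6, jump=3, S_8=14
t=8: S=14, d=1, jump=0, S_9=14
t=9: S=14, d=2, jump=0, S_10=14
t=10: S=14, d=7, jump=0, S_11=14
t=11: S=14, d=5, jump=0, S_12=14
t=12: S=14, d=2, jump=0, S_13=14
t=13: S=14, d=3, jump=-3, S_14=11
t=14: S=11, d=4, jump=-1, S_15=10
t=15: S=10, d=4, jump=-1, S_16=9

16


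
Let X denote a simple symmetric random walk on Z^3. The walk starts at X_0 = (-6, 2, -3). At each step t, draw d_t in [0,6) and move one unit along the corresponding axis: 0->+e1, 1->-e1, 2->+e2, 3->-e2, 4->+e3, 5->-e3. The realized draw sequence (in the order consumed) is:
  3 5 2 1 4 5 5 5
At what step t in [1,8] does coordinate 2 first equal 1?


1

t=0: X=(-6, 2, -3), d=3 → -e2, X_1=(-6, 1, -3)
t=1: X=(-6, 1, -3), d=5 → -e3, X_2=(-6, 1, -4)
t=2: X=(-6, 1, -4), d=2 → +e2, X_3=(-6, 2, -4)
t=3: X=(-6, 2, -4), d=1 → -e1, X_4=(-7, 2, -4)
t=4: X=(-7, 2, -4), d=4 → +e3, X_5=(-7, 2, -3)
t=5: X=(-7, 2, -3), d=5 → -e3, X_6=(-7, 2, -4)
t=6: X=(-7, 2, -4), d=5 → -e3, X_7=(-7, 2, -5)
t=7: X=(-7, 2, -5), d=5 → -e3, X_8=(-7, 2, -6)


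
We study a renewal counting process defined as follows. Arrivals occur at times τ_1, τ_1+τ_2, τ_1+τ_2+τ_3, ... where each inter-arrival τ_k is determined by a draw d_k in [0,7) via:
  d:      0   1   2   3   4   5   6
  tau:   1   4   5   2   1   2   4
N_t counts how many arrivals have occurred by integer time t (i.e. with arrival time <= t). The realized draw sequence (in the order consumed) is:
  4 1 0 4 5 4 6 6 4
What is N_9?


5

draw d_1=4: τ_1=1, arrival time A_1=1
draw d_2=1: τ_2=4, arrival time A_2=5
draw d_3=0: τ_3=1, arrival time A_3=6
draw d_4=4: τ_4=1, arrival time A_4=7
draw d_5=5: τ_5=2, arrival time A_5=9
draw d_6=4: τ_6=1, arrival time A_6=10
draw d_7=6: τ_7=4, arrival time A_7=14
draw d_8=6: τ_8=4, arrival time A_8=18
draw d_9=4: τ_9=1, arrival time A_9=19
N_t over t=0..9: 0:0 1:1 2:1 3:1 4:1 5:2 6:3 7:4 8:4 9:5


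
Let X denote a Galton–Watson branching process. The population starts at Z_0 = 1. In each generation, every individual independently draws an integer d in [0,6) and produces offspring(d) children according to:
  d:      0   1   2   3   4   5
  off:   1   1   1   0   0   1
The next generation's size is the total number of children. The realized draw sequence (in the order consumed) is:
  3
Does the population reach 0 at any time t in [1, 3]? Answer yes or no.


yes

gen 0: Z_0=1, draws=[3], offspring=[0], Z_1=0
gen 1: Z_1=0, draws=[], offspring=[], Z_2=0
gen 2: Z_2=0, draws=[], offspring=[], Z_3=0


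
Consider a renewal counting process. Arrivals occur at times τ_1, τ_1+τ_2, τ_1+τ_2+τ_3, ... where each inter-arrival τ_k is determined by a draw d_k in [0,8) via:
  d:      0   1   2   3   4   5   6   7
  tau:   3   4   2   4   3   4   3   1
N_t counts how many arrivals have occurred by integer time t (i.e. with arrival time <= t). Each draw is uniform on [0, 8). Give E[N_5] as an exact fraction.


45097/32768

Inter-arrival values over d=0..7: [3, 4, 2, 4, 3, 4, 3, 1]
Each d has probability 1/8, so the pmf of τ is: f(1) = 1/8, f(2) = 1/8, f(3) = 3/8, f(4) = 3/8
Renewal equation for m(n) = E[N_n]: condition on τ_1 = k (if k <= n, one arrival plus a fresh copy on the remaining n−k steps): m(n) = F(n) + Σ_{k<=n} f(k)·m(n−k), where F(n) = P(τ <= n) and m(0) = 0
m(1) = F(1) = 1/8
m(2) = F(2) + f(1)·m(1) = 1/4 + 1/8·1/8 = 17/64
m(3) = F(3) + f(1)·m(2) + f(2)·m(1) = 5/8 + 1/8·17/64 + 1/8·1/8 = 345/512
m(4) = F(4) + f(1)·m(3) + f(2)·m(2) + f(3)·m(1) = 1 + 1/8·345/512 + 1/8·17/64 + 3/8·1/8 = 4769/4096
m(5) = F(5) + f(1)·m(4) + f(2)·m(3) + f(3)·m(2) + f(4)·m(1) = 1 + 1/8·4769/4096 + 1/8·345/512 + 3/8·17/64 + 3/8·1/8 = 45097/32768
E[N_5] = m(5) = 45097/32768


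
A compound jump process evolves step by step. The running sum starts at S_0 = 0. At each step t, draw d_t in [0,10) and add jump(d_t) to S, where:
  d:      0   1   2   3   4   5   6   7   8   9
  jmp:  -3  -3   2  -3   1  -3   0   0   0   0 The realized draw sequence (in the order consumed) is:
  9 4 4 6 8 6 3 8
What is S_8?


-1

t=0: S=0, d=9, jump=0, S_1=0
t=1: S=0, d=4, jump=1, S_2=1
t=2: S=1, d=4, jump=1, S_3=2
t=3: S=2, d=6, jump=0, S_4=2
t=4: S=2, d=8, jump=0, S_5=2
t=5: S=2, d=6, jump=0, S_6=2
t=6: S=2, d=3, jump=-3, S_7=-1
t=7: S=-1, d=8, jump=0, S_8=-1


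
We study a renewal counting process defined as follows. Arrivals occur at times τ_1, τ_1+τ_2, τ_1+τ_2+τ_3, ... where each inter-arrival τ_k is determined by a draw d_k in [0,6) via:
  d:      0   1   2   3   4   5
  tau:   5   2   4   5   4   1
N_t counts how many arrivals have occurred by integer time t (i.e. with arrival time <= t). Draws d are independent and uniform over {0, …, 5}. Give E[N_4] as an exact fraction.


1033/1296

Inter-arrival values over d=0..5: [5, 2, 4, 5, 4, 1]
Each d has probability 1/6, so the pmf of τ is: f(1) = 1/6, f(2) = 1/6, f(4) = 1/3, f(5) = 1/3
Renewal equation for m(n) = E[N_n]: condition on τ_1 = k (if k <= n, one arrival plus a fresh copy on the remaining n−k steps): m(n) = F(n) + Σ_{k<=n} f(k)·m(n−k), where F(n) = P(τ <= n) and m(0) = 0
m(1) = F(1) = 1/6
m(2) = F(2) + f(1)·m(1) = 1/3 + 1/6·1/6 = 13/36
m(3) = F(3) + f(1)·m(2) + f(2)·m(1) = 1/3 + 1/6·13/36 + 1/6·1/6 = 91/216
m(4) = F(4) + f(1)·m(3) + f(2)·m(2) = 2/3 + 1/6·91/216 + 1/6·13/36 = 1033/1296
E[N_4] = m(4) = 1033/1296


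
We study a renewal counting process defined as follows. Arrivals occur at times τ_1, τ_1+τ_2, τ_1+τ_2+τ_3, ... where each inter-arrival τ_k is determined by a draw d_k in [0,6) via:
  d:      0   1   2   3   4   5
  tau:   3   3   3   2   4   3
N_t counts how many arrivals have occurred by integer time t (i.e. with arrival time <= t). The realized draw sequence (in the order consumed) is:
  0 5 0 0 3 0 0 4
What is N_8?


draw d_1=0: τ_1=3, arrival time A_1=3
draw d_2=5: τ_2=3, arrival time A_2=6
draw d_3=0: τ_3=3, arrival time A_3=9
draw d_4=0: τ_4=3, arrival time A_4=12
draw d_5=3: τ_5=2, arrival time A_5=14
draw d_6=0: τ_6=3, arrival time A_6=17
draw d_7=0: τ_7=3, arrival time A_7=20
draw d_8=4: τ_8=4, arrival time A_8=24
N_t over t=0..8: 0:0 1:0 2:0 3:1 4:1 5:1 6:2 7:2 8:2

2


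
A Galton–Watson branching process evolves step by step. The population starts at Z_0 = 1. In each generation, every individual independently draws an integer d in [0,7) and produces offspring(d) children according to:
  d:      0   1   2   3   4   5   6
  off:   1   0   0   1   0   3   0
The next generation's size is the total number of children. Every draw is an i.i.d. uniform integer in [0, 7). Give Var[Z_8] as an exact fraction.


Outcome values over d=0..6: [1, 0, 0, 1, 0, 3, 0]
Σy = 5, Σy² = 11, M = 7
μ = 5/7 = 5/7,  σ² = 11/7 − (5/7)² = 52/49
V_0 = 0, E_0 = 1
V_1 = 52/49·E_0 + (5/7)²·V_0 = 52/49;  E_1 = 5/7
V_2 = 52/49·E_1 + (5/7)²·V_1 = 3120/2401;  E_2 = 25/49
V_3 = 52/49·E_2 + (5/7)²·V_2 = 141700/117649;  E_3 = 125/343
V_4 = 52/49·E_3 + (5/7)²·V_3 = 5772000/5764801;  E_4 = 625/2401
V_5 = 52/49·E_4 + (5/7)²·V_4 = 222332500/282475249;  E_5 = 3125/16807
V_6 = 52/49·E_5 + (5/7)²·V_5 = 8289450000/13841287201;  E_6 = 15625/117649
V_7 = 52/49·E_6 + (5/7)²·V_6 = 302826062500/678223072849;  E_7 = 78125/823543
V_8 = 52/49·E_7 + (5/7)²·V_7 = 10916295000000/33232930569601;  E_8 = 390625/5764801

10916295000000/33232930569601


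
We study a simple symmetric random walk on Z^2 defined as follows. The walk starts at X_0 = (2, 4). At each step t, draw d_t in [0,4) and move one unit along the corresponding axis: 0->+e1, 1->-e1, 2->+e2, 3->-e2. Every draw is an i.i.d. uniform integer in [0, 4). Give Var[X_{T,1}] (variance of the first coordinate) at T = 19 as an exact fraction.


Outcome values over d=0..3: [1, -1, 0, 0]
Σy = 0, Σy² = 2, M = 4
μ = 0/4 = 0,  σ² = 2/4 − (0)² = 1/2
Independent increments: Var[X_19] = 19·σ² = 19·(1/2) = 19/2

19/2


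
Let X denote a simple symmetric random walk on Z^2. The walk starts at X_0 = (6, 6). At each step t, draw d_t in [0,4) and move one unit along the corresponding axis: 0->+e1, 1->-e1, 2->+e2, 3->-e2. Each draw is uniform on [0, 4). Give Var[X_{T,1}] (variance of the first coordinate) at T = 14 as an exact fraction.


7

Outcome values over d=0..3: [1, -1, 0, 0]
Σy = 0, Σy² = 2, M = 4
μ = 0/4 = 0,  σ² = 2/4 − (0)² = 1/2
Independent increments: Var[X_14] = 14·σ² = 14·(1/2) = 7


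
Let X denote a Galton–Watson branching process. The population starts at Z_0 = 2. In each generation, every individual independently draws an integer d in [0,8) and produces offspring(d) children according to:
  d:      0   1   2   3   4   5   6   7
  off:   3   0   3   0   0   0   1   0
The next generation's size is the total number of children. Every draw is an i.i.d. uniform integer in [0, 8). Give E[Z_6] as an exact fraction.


Outcome values over d=0..7: [3, 0, 3, 0, 0, 0, 1, 0]
Σy = 7, Σy² = 19, M = 8
μ = 7/8 = 7/8,  σ² = 19/8 − (7/8)² = 103/64
E[Z_0] = 2
E[Z_1] = 7/8·E[Z_0] = 7/4
E[Z_2] = 7/8·E[Z_1] = 49/32
E[Z_3] = 7/8·E[Z_2] = 343/256
E[Z_4] = 7/8·E[Z_3] = 2401/2048
E[Z_5] = 7/8·E[Z_4] = 16807/16384
E[Z_6] = 7/8·E[Z_5] = 117649/131072

117649/131072


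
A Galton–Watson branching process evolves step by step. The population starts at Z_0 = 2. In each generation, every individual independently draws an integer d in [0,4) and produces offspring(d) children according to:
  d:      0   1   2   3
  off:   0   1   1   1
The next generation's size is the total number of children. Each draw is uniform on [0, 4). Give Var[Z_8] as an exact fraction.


386934975/2147483648

Outcome values over d=0..3: [0, 1, 1, 1]
Σy = 3, Σy² = 3, M = 4
μ = 3/4 = 3/4,  σ² = 3/4 − (3/4)² = 3/16
V_0 = 0, E_0 = 2
V_1 = 3/16·E_0 + (3/4)²·V_0 = 3/8;  E_1 = 3/2
V_2 = 3/16·E_1 + (3/4)²·V_1 = 63/128;  E_2 = 9/8
V_3 = 3/16·E_2 + (3/4)²·V_2 = 999/2048;  E_3 = 27/32
V_4 = 3/16·E_3 + (3/4)²·V_3 = 14175/32768;  E_4 = 81/128
V_5 = 3/16·E_4 + (3/4)²·V_4 = 189783/524288;  E_5 = 243/512
V_6 = 3/16·E_5 + (3/4)²·V_5 = 2454543/8388608;  E_6 = 729/2048
V_7 = 3/16·E_6 + (3/4)²·V_6 = 31048839/134217728;  E_7 = 2187/8192
V_8 = 3/16·E_7 + (3/4)²·V_7 = 386934975/2147483648;  E_8 = 6561/32768


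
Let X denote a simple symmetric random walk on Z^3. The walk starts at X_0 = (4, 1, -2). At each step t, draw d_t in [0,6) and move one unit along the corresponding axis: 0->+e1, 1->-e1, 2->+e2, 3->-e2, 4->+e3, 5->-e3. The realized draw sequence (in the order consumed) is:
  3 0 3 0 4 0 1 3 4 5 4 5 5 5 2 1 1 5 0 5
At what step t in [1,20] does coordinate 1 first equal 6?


4

t=0: X=(4, 1, -2), d=3 → -e2, X_1=(4, 0, -2)
t=1: X=(4, 0, -2), d=0 → +e1, X_2=(5, 0, -2)
t=2: X=(5, 0, -2), d=3 → -e2, X_3=(5, -1, -2)
t=3: X=(5, -1, -2), d=0 → +e1, X_4=(6, -1, -2)
t=4: X=(6, -1, -2), d=4 → +e3, X_5=(6, -1, -1)
t=5: X=(6, -1, -1), d=0 → +e1, X_6=(7, -1, -1)
t=6: X=(7, -1, -1), d=1 → -e1, X_7=(6, -1, -1)
t=7: X=(6, -1, -1), d=3 → -e2, X_8=(6, -2, -1)
t=8: X=(6, -2, -1), d=4 → +e3, X_9=(6, -2, 0)
t=9: X=(6, -2, 0), d=5 → -e3, X_10=(6, -2, -1)
t=10: X=(6, -2, -1), d=4 → +e3, X_11=(6, -2, 0)
t=11: X=(6, -2, 0), d=5 → -e3, X_12=(6, -2, -1)
t=12: X=(6, -2, -1), d=5 → -e3, X_13=(6, -2, -2)
t=13: X=(6, -2, -2), d=5 → -e3, X_14=(6, -2, -3)
t=14: X=(6, -2, -3), d=2 → +e2, X_15=(6, -1, -3)
t=15: X=(6, -1, -3), d=1 → -e1, X_16=(5, -1, -3)
t=16: X=(5, -1, -3), d=1 → -e1, X_17=(4, -1, -3)
t=17: X=(4, -1, -3), d=5 → -e3, X_18=(4, -1, -4)
t=18: X=(4, -1, -4), d=0 → +e1, X_19=(5, -1, -4)
t=19: X=(5, -1, -4), d=5 → -e3, X_20=(5, -1, -5)


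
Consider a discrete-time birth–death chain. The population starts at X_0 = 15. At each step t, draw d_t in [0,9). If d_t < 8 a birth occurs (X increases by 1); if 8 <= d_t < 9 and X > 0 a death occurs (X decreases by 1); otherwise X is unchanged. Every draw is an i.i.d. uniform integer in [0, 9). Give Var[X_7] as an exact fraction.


224/81

X can drop by at most 1 per step and X_0 = 15 > T = 7, so X_t >= 15 − t >= 8 > 0 for every t <= 7: the floor at 0 (the 'and X > 0' condition) never binds. Hence X_7 = X_0 + Σ_{t<7} Y_t with i.i.d. increments Y_t = y(d_t) ∈ {+1, −1, 0}.
Outcome values over d=0..8: [1, 1, 1, 1, 1, 1, 1, 1, -1]
Σy = 7, Σy² = 9, M = 9
μ = 7/9 = 7/9,  σ² = 9/9 − (7/9)² = 32/81
Independent increments: Var[X_7] = 7·σ² = 7·(32/81) = 224/81


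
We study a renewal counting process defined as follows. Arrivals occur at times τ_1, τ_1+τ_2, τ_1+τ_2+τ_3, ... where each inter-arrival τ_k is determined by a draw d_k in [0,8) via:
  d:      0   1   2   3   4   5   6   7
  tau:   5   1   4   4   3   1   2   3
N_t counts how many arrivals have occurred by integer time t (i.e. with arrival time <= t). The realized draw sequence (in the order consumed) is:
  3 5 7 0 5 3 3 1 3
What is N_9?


draw d_1=3: τ_1=4, arrival time A_1=4
draw d_2=5: τ_2=1, arrival time A_2=5
draw d_3=7: τ_3=3, arrival time A_3=8
draw d_4=0: τ_4=5, arrival time A_4=13
draw d_5=5: τ_5=1, arrival time A_5=14
draw d_6=3: τ_6=4, arrival time A_6=18
draw d_7=3: τ_7=4, arrival time A_7=22
draw d_8=1: τ_8=1, arrival time A_8=23
draw d_9=3: τ_9=4, arrival time A_9=27
N_t over t=0..9: 0:0 1:0 2:0 3:0 4:1 5:2 6:2 7:2 8:3 9:3

3


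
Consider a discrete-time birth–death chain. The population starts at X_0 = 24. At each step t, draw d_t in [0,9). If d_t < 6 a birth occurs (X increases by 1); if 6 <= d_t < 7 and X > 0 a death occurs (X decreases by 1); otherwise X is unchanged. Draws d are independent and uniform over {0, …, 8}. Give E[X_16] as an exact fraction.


296/9

X can drop by at most 1 per step and X_0 = 24 > T = 16, so X_t >= 24 − t >= 8 > 0 for every t <= 16: the floor at 0 (the 'and X > 0' condition) never binds. Hence X_16 = X_0 + Σ_{t<16} Y_t with i.i.d. increments Y_t = y(d_t) ∈ {+1, −1, 0}.
Outcome values over d=0..8: [1, 1, 1, 1, 1, 1, -1, 0, 0]
Σy = 5, Σy² = 7, M = 9
μ = 5/9 = 5/9,  σ² = 7/9 − (5/9)² = 38/81
E[X_16] = 24 + 16·(5/9) = 296/9


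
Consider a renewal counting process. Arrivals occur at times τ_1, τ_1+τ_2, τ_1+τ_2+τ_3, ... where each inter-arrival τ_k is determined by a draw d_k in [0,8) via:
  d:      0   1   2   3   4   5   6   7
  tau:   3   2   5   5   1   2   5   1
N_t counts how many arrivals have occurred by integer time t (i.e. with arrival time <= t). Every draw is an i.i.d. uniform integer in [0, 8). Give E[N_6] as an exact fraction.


Inter-arrival values over d=0..7: [3, 2, 5, 5, 1, 2, 5, 1]
Each d has probability 1/8, so the pmf of τ is: f(1) = 1/4, f(2) = 1/4, f(3) = 1/8, f(5) = 3/8
Renewal equation for m(n) = E[N_n]: condition on τ_1 = k (if k <= n, one arrival plus a fresh copy on the remaining n−k steps): m(n) = F(n) + Σ_{k<=n} f(k)·m(n−k), where F(n) = P(τ <= n) and m(0) = 0
m(1) = F(1) = 1/4
m(2) = F(2) + f(1)·m(1) = 1/2 + 1/4·1/4 = 9/16
m(3) = F(3) + f(1)·m(2) + f(2)·m(1) = 5/8 + 1/4·9/16 + 1/4·1/4 = 53/64
m(4) = F(4) + f(1)·m(3) + f(2)·m(2) + f(3)·m(1) = 5/8 + 1/4·53/64 + 1/4·9/16 + 1/8·1/4 = 257/256
m(5) = F(5) + f(1)·m(4) + f(2)·m(3) + f(3)·m(2) = 1 + 1/4·257/256 + 1/4·53/64 + 1/8·9/16 = 1565/1024
m(6) = F(6) + f(1)·m(5) + f(2)·m(4) + f(3)·m(3) + f(5)·m(1) = 1 + 1/4·1565/1024 + 1/4·257/256 + 1/8·53/64 + 3/8·1/4 = 7497/4096
E[N_6] = m(6) = 7497/4096

7497/4096


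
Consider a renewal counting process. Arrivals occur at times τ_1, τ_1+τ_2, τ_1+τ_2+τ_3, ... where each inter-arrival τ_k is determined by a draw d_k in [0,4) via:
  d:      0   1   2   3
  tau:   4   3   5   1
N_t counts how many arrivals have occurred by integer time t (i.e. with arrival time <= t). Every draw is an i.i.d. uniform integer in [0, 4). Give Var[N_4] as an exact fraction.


Inter-arrival values over d=0..3: [4, 3, 5, 1]
Each d has probability 1/4, so the pmf of τ is: f(1) = 1/4, f(3) = 1/4, f(4) = 1/4, f(5) = 1/4
Let p_n(j) = P(N_n = j), with p_0 = [1]. Condition on τ_1: p_n(0) = P(τ > n), and for j >= 1, p_n(j) = Σ_{k<=n} f(k)·p_{n−k}(j−1)
p_1 = [3/4, 1/4]  (j = 0..1)
p_2 = [3/4, 3/16, 1/16]  (j = 0..2)
p_3 = [1/2, 7/16, 3/64, 1/64]  (j = 0..3)
p_4 = [1/4, 9/16, 11/64, 3/256, 1/256]  (j = 0..4)
E[N_4] = Σ j·p_4(j) = 245/256;  E[N_4²] = Σ j²·p_4(j) = 363/256
Var[N_4] = 363/256 − (245/256)² = 32903/65536

32903/65536


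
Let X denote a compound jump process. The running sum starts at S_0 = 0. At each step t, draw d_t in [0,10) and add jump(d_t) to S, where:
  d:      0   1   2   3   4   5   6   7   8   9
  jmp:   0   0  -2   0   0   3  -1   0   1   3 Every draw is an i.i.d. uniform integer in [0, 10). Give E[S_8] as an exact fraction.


Outcome values over d=0..9: [0, 0, -2, 0, 0, 3, -1, 0, 1, 3]
Σy = 4, Σy² = 24, M = 10
μ = 4/10 = 2/5,  σ² = 24/10 − (2/5)² = 56/25
E[S_8] = 0 + 8·(2/5) = 16/5

16/5


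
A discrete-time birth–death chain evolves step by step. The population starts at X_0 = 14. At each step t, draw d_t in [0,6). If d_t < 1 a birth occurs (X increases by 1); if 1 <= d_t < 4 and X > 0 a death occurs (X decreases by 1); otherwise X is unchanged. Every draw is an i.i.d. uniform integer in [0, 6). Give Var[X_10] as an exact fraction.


50/9

X can drop by at most 1 per step and X_0 = 14 > T = 10, so X_t >= 14 − t >= 4 > 0 for every t <= 10: the floor at 0 (the 'and X > 0' condition) never binds. Hence X_10 = X_0 + Σ_{t<10} Y_t with i.i.d. increments Y_t = y(d_t) ∈ {+1, −1, 0}.
Outcome values over d=0..5: [1, -1, -1, -1, 0, 0]
Σy = -2, Σy² = 4, M = 6
μ = -2/6 = -1/3,  σ² = 4/6 − (-1/3)² = 5/9
Independent increments: Var[X_10] = 10·σ² = 10·(5/9) = 50/9


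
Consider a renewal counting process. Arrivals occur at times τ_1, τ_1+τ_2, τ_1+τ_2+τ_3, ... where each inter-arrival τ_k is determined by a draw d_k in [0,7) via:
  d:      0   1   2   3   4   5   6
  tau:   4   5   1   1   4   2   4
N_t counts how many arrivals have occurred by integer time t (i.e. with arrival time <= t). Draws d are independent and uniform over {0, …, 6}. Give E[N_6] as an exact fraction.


218065/117649

Inter-arrival values over d=0..6: [4, 5, 1, 1, 4, 2, 4]
Each d has probability 1/7, so the pmf of τ is: f(1) = 2/7, f(2) = 1/7, f(4) = 3/7, f(5) = 1/7
Renewal equation for m(n) = E[N_n]: condition on τ_1 = k (if k <= n, one arrival plus a fresh copy on the remaining n−k steps): m(n) = F(n) + Σ_{k<=n} f(k)·m(n−k), where F(n) = P(τ <= n) and m(0) = 0
m(1) = F(1) = 2/7
m(2) = F(2) + f(1)·m(1) = 3/7 + 2/7·2/7 = 25/49
m(3) = F(3) + f(1)·m(2) + f(2)·m(1) = 3/7 + 2/7·25/49 + 1/7·2/7 = 211/343
m(4) = F(4) + f(1)·m(3) + f(2)·m(2) = 6/7 + 2/7·211/343 + 1/7·25/49 = 2655/2401
m(5) = F(5) + f(1)·m(4) + f(2)·m(3) + f(4)·m(1) = 1 + 2/7·2655/2401 + 1/7·211/343 + 3/7·2/7 = 25652/16807
m(6) = F(6) + f(1)·m(5) + f(2)·m(4) + f(4)·m(2) + f(5)·m(1) = 1 + 2/7·25652/16807 + 1/7·2655/2401 + 3/7·25/49 + 1/7·2/7 = 218065/117649
E[N_6] = m(6) = 218065/117649


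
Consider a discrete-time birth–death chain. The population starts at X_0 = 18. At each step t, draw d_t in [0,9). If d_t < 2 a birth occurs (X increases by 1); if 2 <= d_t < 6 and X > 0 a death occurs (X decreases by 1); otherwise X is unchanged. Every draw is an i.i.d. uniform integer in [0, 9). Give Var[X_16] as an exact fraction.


800/81

X can drop by at most 1 per step and X_0 = 18 > T = 16, so X_t >= 18 − t >= 2 > 0 for every t <= 16: the floor at 0 (the 'and X > 0' condition) never binds. Hence X_16 = X_0 + Σ_{t<16} Y_t with i.i.d. increments Y_t = y(d_t) ∈ {+1, −1, 0}.
Outcome values over d=0..8: [1, 1, -1, -1, -1, -1, 0, 0, 0]
Σy = -2, Σy² = 6, M = 9
μ = -2/9 = -2/9,  σ² = 6/9 − (-2/9)² = 50/81
Independent increments: Var[X_16] = 16·σ² = 16·(50/81) = 800/81


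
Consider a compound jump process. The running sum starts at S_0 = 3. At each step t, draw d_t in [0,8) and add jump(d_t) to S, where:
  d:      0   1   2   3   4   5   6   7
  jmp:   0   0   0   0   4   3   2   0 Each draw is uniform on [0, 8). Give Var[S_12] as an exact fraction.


453/16

Outcome values over d=0..7: [0, 0, 0, 0, 4, 3, 2, 0]
Σy = 9, Σy² = 29, M = 8
μ = 9/8 = 9/8,  σ² = 29/8 − (9/8)² = 151/64
Independent increments: Var[S_12] = 12·σ² = 12·(151/64) = 453/16


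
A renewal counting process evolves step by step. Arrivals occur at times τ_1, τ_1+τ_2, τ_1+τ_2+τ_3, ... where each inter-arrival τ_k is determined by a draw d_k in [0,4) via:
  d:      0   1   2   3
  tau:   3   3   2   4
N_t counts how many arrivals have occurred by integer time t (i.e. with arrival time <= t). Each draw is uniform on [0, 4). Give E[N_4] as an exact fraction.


17/16

Inter-arrival values over d=0..3: [3, 3, 2, 4]
Each d has probability 1/4, so the pmf of τ is: f(2) = 1/4, f(3) = 1/2, f(4) = 1/4
Renewal equation for m(n) = E[N_n]: condition on τ_1 = k (if k <= n, one arrival plus a fresh copy on the remaining n−k steps): m(n) = F(n) + Σ_{k<=n} f(k)·m(n−k), where F(n) = P(τ <= n) and m(0) = 0
m(1) = F(1) = 0
m(2) = F(2) = 1/4
m(3) = F(3) = 3/4
m(4) = F(4) + f(2)·m(2) = 1 + 1/4·1/4 = 17/16
E[N_4] = m(4) = 17/16


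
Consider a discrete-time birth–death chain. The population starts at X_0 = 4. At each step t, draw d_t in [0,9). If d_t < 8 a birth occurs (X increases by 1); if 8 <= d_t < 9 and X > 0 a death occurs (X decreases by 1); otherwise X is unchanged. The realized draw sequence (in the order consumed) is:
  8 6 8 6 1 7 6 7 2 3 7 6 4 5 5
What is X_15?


15

t=0: X=4, d=8 → death, X_1=3
t=1: X=3, d=6 → birth, X_2=4
t=2: X=4, d=8 → death, X_3=3
t=3: X=3, d=6 → birth, X_4=4
t=4: X=4, d=1 → birth, X_5=5
t=5: X=5, d=7 → birth, X_6=6
t=6: X=6, d=6 → birth, X_7=7
t=7: X=7, d=7 → birth, X_8=8
t=8: X=8, d=2 → birth, X_9=9
t=9: X=9, d=3 → birth, X_10=10
t=10: X=10, d=7 → birth, X_11=11
t=11: X=11, d=6 → birth, X_12=12
t=12: X=12, d=4 → birth, X_13=13
t=13: X=13, d=5 → birth, X_14=14
t=14: X=14, d=5 → birth, X_15=15


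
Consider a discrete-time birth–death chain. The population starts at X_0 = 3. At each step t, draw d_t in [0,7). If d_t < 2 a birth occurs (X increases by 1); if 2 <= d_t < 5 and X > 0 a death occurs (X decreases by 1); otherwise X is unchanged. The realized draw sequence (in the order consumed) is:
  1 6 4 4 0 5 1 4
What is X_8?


3

t=0: X=3, d=1 → birth, X_1=4
t=1: X=4, d=6 → hold, X_2=4
t=2: X=4, d=4 → death, X_3=3
t=3: X=3, d=4 → death, X_4=2
t=4: X=2, d=0 → birth, X_5=3
t=5: X=3, d=5 → hold, X_6=3
t=6: X=3, d=1 → birth, X_7=4
t=7: X=4, d=4 → death, X_8=3


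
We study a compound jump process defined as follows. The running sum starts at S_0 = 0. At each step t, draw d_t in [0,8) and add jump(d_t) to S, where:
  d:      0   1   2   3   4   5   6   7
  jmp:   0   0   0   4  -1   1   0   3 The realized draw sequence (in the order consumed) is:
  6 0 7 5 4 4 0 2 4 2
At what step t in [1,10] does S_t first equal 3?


t=0: S=0, d=6, jump=0, S_1=0
t=1: S=0, d=0, jump=0, S_2=0
t=2: S=0, d=7, jump=3, S_3=3
t=3: S=3, d=5, jump=1, S_4=4
t=4: S=4, d=4, jump=-1, S_5=3
t=5: S=3, d=4, jump=-1, S_6=2
t=6: S=2, d=0, jump=0, S_7=2
t=7: S=2, d=2, jump=0, S_8=2
t=8: S=2, d=4, jump=-1, S_9=1
t=9: S=1, d=2, jump=0, S_10=1

3


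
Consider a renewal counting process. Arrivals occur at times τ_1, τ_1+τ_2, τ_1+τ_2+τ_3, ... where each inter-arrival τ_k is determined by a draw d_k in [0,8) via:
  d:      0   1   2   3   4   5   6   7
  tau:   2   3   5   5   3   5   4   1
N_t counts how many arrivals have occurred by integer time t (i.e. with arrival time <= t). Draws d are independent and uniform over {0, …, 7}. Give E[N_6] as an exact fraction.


Inter-arrival values over d=0..7: [2, 3, 5, 5, 3, 5, 4, 1]
Each d has probability 1/8, so the pmf of τ is: f(1) = 1/8, f(2) = 1/8, f(3) = 1/4, f(4) = 1/8, f(5) = 3/8
Renewal equation for m(n) = E[N_n]: condition on τ_1 = k (if k <= n, one arrival plus a fresh copy on the remaining n−k steps): m(n) = F(n) + Σ_{k<=n} f(k)·m(n−k), where F(n) = P(τ <= n) and m(0) = 0
m(1) = F(1) = 1/8
m(2) = F(2) + f(1)·m(1) = 1/4 + 1/8·1/8 = 17/64
m(3) = F(3) + f(1)·m(2) + f(2)·m(1) = 1/2 + 1/8·17/64 + 1/8·1/8 = 281/512
m(4) = F(4) + f(1)·m(3) + f(2)·m(2) + f(3)·m(1) = 5/8 + 1/8·281/512 + 1/8·17/64 + 1/4·1/8 = 3105/4096
m(5) = F(5) + f(1)·m(4) + f(2)·m(3) + f(3)·m(2) + f(4)·m(1) = 1 + 1/8·3105/4096 + 1/8·281/512 + 1/4·17/64 + 1/8·1/8 = 40809/32768
m(6) = F(6) + f(1)·m(5) + f(2)·m(4) + f(3)·m(3) + f(4)·m(2) + f(5)·m(1) = 1 + 1/8·40809/32768 + 1/8·3105/4096 + 1/4·281/512 + 1/8·17/64 + 3/8·1/8 = 384753/262144
E[N_6] = m(6) = 384753/262144

384753/262144


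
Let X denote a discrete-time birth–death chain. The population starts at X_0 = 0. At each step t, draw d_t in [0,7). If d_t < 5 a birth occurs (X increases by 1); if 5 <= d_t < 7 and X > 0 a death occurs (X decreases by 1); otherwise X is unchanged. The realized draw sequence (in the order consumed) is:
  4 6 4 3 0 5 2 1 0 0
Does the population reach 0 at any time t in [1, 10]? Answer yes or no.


t=0: X=0, d=4 → birth, X_1=1
t=1: X=1, d=6 → death, X_2=0
t=2: X=0, d=4 → birth, X_3=1
t=3: X=1, d=3 → birth, X_4=2
t=4: X=2, d=0 → birth, X_5=3
t=5: X=3, d=5 → death, X_6=2
t=6: X=2, d=2 → birth, X_7=3
t=7: X=3, d=1 → birth, X_8=4
t=8: X=4, d=0 → birth, X_9=5
t=9: X=5, d=0 → birth, X_10=6

yes


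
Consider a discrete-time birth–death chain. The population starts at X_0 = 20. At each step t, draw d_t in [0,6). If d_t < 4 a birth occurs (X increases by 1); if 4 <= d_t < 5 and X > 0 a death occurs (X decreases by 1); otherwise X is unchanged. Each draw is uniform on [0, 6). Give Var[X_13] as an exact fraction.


91/12

X can drop by at most 1 per step and X_0 = 20 > T = 13, so X_t >= 20 − t >= 7 > 0 for every t <= 13: the floor at 0 (the 'and X > 0' condition) never binds. Hence X_13 = X_0 + Σ_{t<13} Y_t with i.i.d. increments Y_t = y(d_t) ∈ {+1, −1, 0}.
Outcome values over d=0..5: [1, 1, 1, 1, -1, 0]
Σy = 3, Σy² = 5, M = 6
μ = 3/6 = 1/2,  σ² = 5/6 − (1/2)² = 7/12
Independent increments: Var[X_13] = 13·σ² = 13·(7/12) = 91/12


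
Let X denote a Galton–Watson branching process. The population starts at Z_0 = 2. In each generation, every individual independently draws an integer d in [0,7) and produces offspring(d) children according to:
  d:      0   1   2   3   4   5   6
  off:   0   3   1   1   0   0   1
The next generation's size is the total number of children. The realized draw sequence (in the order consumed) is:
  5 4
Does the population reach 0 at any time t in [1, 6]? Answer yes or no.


gen 0: Z_0=2, draws=[5, 4], offspring=[0, 0], Z_1=0
gen 1: Z_1=0, draws=[], offspring=[], Z_2=0
gen 2: Z_2=0, draws=[], offspring=[], Z_3=0
gen 3: Z_3=0, draws=[], offspring=[], Z_4=0
gen 4: Z_4=0, draws=[], offspring=[], Z_5=0
gen 5: Z_5=0, draws=[], offspring=[], Z_6=0

yes


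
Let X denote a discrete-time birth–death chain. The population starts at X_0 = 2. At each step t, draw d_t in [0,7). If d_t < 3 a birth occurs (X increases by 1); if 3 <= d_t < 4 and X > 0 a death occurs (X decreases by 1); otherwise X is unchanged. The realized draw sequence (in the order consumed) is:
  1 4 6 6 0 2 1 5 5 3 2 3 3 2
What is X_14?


5

t=0: X=2, d=1 → birth, X_1=3
t=1: X=3, d=4 → hold, X_2=3
t=2: X=3, d=6 → hold, X_3=3
t=3: X=3, d=6 → hold, X_4=3
t=4: X=3, d=0 → birth, X_5=4
t=5: X=4, d=2 → birth, X_6=5
t=6: X=5, d=1 → birth, X_7=6
t=7: X=6, d=5 → hold, X_8=6
t=8: X=6, d=5 → hold, X_9=6
t=9: X=6, d=3 → death, X_10=5
t=10: X=5, d=2 → birth, X_11=6
t=11: X=6, d=3 → death, X_12=5
t=12: X=5, d=3 → death, X_13=4
t=13: X=4, d=2 → birth, X_14=5


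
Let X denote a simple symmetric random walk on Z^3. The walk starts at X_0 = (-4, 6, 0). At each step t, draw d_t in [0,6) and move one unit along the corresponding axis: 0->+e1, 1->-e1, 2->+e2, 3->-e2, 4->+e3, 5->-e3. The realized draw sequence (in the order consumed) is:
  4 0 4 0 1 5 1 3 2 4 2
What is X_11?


(-4, 7, 2)

t=0: X=(-4, 6, 0), d=4 → +e3, X_1=(-4, 6, 1)
t=1: X=(-4, 6, 1), d=0 → +e1, X_2=(-3, 6, 1)
t=2: X=(-3, 6, 1), d=4 → +e3, X_3=(-3, 6, 2)
t=3: X=(-3, 6, 2), d=0 → +e1, X_4=(-2, 6, 2)
t=4: X=(-2, 6, 2), d=1 → -e1, X_5=(-3, 6, 2)
t=5: X=(-3, 6, 2), d=5 → -e3, X_6=(-3, 6, 1)
t=6: X=(-3, 6, 1), d=1 → -e1, X_7=(-4, 6, 1)
t=7: X=(-4, 6, 1), d=3 → -e2, X_8=(-4, 5, 1)
t=8: X=(-4, 5, 1), d=2 → +e2, X_9=(-4, 6, 1)
t=9: X=(-4, 6, 1), d=4 → +e3, X_10=(-4, 6, 2)
t=10: X=(-4, 6, 2), d=2 → +e2, X_11=(-4, 7, 2)


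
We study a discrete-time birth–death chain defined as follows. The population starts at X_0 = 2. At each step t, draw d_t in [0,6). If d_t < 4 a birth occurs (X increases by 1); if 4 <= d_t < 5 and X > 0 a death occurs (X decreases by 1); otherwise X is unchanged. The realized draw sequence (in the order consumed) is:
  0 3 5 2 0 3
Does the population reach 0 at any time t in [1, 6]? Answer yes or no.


no

t=0: X=2, d=0 → birth, X_1=3
t=1: X=3, d=3 → birth, X_2=4
t=2: X=4, d=5 → hold, X_3=4
t=3: X=4, d=2 → birth, X_4=5
t=4: X=5, d=0 → birth, X_5=6
t=5: X=6, d=3 → birth, X_6=7


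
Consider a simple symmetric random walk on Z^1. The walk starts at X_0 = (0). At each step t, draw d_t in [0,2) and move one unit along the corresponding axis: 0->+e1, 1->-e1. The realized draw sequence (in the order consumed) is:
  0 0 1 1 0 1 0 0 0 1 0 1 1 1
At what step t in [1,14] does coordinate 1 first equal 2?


2

t=0: X=(0), d=0 → +e1, X_1=(1)
t=1: X=(1), d=0 → +e1, X_2=(2)
t=2: X=(2), d=1 → -e1, X_3=(1)
t=3: X=(1), d=1 → -e1, X_4=(0)
t=4: X=(0), d=0 → +e1, X_5=(1)
t=5: X=(1), d=1 → -e1, X_6=(0)
t=6: X=(0), d=0 → +e1, X_7=(1)
t=7: X=(1), d=0 → +e1, X_8=(2)
t=8: X=(2), d=0 → +e1, X_9=(3)
t=9: X=(3), d=1 → -e1, X_10=(2)
t=10: X=(2), d=0 → +e1, X_11=(3)
t=11: X=(3), d=1 → -e1, X_12=(2)
t=12: X=(2), d=1 → -e1, X_13=(1)
t=13: X=(1), d=1 → -e1, X_14=(0)


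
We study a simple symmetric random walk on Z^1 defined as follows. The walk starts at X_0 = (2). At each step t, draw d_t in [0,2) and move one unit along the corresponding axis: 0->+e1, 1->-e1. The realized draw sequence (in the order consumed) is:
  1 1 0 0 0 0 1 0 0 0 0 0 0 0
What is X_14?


(10)

t=0: X=(2), d=1 → -e1, X_1=(1)
t=1: X=(1), d=1 → -e1, X_2=(0)
t=2: X=(0), d=0 → +e1, X_3=(1)
t=3: X=(1), d=0 → +e1, X_4=(2)
t=4: X=(2), d=0 → +e1, X_5=(3)
t=5: X=(3), d=0 → +e1, X_6=(4)
t=6: X=(4), d=1 → -e1, X_7=(3)
t=7: X=(3), d=0 → +e1, X_8=(4)
t=8: X=(4), d=0 → +e1, X_9=(5)
t=9: X=(5), d=0 → +e1, X_10=(6)
t=10: X=(6), d=0 → +e1, X_11=(7)
t=11: X=(7), d=0 → +e1, X_12=(8)
t=12: X=(8), d=0 → +e1, X_13=(9)
t=13: X=(9), d=0 → +e1, X_14=(10)


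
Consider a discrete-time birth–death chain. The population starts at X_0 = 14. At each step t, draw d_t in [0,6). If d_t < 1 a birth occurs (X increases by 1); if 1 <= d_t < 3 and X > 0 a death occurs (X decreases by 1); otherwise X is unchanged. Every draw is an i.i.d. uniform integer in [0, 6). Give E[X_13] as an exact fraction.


71/6

X can drop by at most 1 per step and X_0 = 14 > T = 13, so X_t >= 14 − t >= 1 > 0 for every t <= 13: the floor at 0 (the 'and X > 0' condition) never binds. Hence X_13 = X_0 + Σ_{t<13} Y_t with i.i.d. increments Y_t = y(d_t) ∈ {+1, −1, 0}.
Outcome values over d=0..5: [1, -1, -1, 0, 0, 0]
Σy = -1, Σy² = 3, M = 6
μ = -1/6 = -1/6,  σ² = 3/6 − (-1/6)² = 17/36
E[X_13] = 14 + 13·(-1/6) = 71/6


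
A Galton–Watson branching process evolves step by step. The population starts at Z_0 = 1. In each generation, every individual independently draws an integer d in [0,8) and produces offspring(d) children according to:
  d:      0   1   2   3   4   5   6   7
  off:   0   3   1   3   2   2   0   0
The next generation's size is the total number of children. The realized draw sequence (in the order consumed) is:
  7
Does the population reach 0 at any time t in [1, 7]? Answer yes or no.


gen 0: Z_0=1, draws=[7], offspring=[0], Z_1=0
gen 1: Z_1=0, draws=[], offspring=[], Z_2=0
gen 2: Z_2=0, draws=[], offspring=[], Z_3=0
gen 3: Z_3=0, draws=[], offspring=[], Z_4=0
gen 4: Z_4=0, draws=[], offspring=[], Z_5=0
gen 5: Z_5=0, draws=[], offspring=[], Z_6=0
gen 6: Z_6=0, draws=[], offspring=[], Z_7=0

yes


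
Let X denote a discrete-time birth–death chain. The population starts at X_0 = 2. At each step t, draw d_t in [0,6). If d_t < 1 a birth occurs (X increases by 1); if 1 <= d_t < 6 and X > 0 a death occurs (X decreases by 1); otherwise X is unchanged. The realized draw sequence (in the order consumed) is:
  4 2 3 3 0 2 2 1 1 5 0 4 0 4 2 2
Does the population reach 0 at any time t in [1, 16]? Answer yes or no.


t=0: X=2, d=4 → death, X_1=1
t=1: X=1, d=2 → death, X_2=0
t=2: X=0, d=3 → hold, X_3=0
t=3: X=0, d=3 → hold, X_4=0
t=4: X=0, d=0 → birth, X_5=1
t=5: X=1, d=2 → death, X_6=0
t=6: X=0, d=2 → hold, X_7=0
t=7: X=0, d=1 → hold, X_8=0
t=8: X=0, d=1 → hold, X_9=0
t=9: X=0, d=5 → hold, X_10=0
t=10: X=0, d=0 → birth, X_11=1
t=11: X=1, d=4 → death, X_12=0
t=12: X=0, d=0 → birth, X_13=1
t=13: X=1, d=4 → death, X_14=0
t=14: X=0, d=2 → hold, X_15=0
t=15: X=0, d=2 → hold, X_16=0

yes


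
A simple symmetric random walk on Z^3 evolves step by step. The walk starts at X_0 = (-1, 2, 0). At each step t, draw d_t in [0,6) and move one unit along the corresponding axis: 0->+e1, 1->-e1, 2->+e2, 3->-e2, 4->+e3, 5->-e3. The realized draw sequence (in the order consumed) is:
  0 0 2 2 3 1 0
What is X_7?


(1, 3, 0)

t=0: X=(-1, 2, 0), d=0 → +e1, X_1=(0, 2, 0)
t=1: X=(0, 2, 0), d=0 → +e1, X_2=(1, 2, 0)
t=2: X=(1, 2, 0), d=2 → +e2, X_3=(1, 3, 0)
t=3: X=(1, 3, 0), d=2 → +e2, X_4=(1, 4, 0)
t=4: X=(1, 4, 0), d=3 → -e2, X_5=(1, 3, 0)
t=5: X=(1, 3, 0), d=1 → -e1, X_6=(0, 3, 0)
t=6: X=(0, 3, 0), d=0 → +e1, X_7=(1, 3, 0)


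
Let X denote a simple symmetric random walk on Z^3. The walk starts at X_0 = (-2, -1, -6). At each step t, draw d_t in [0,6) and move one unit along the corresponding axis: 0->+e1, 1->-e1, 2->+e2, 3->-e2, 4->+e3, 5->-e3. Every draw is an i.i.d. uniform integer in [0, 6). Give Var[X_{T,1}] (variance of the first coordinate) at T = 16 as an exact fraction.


Outcome values over d=0..5: [1, -1, 0, 0, 0, 0]
Σy = 0, Σy² = 2, M = 6
μ = 0/6 = 0,  σ² = 2/6 − (0)² = 1/3
Independent increments: Var[X_16] = 16·σ² = 16·(1/3) = 16/3

16/3


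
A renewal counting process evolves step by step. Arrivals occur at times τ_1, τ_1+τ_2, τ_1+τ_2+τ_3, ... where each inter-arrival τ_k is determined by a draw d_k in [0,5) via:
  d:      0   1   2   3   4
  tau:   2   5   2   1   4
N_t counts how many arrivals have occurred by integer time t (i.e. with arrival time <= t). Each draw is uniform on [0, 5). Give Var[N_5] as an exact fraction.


5880184/9765625

Inter-arrival values over d=0..4: [2, 5, 2, 1, 4]
Each d has probability 1/5, so the pmf of τ is: f(1) = 1/5, f(2) = 2/5, f(4) = 1/5, f(5) = 1/5
Let p_n(j) = P(N_n = j), with p_0 = [1]. Condition on τ_1: p_n(0) = P(τ > n), and for j >= 1, p_n(j) = Σ_{k<=n} f(k)·p_{n−k}(j−1)
p_1 = [4/5, 1/5]  (j = 0..1)
p_2 = [2/5, 14/25, 1/25]  (j = 0..2)
p_3 = [2/5, 2/5, 24/125, 1/125]  (j = 0..3)
p_4 = [1/5, 11/25, 38/125, 34/625, 1/625]  (j = 0..4)
p_5 = [0, 14/25, 36/125, 86/625, 44/3125, 1/3125]  (j = 0..5)
E[N_5] = Σ j·p_5(j) = 5021/3125;  E[N_5²] = Σ j²·p_5(j) = 9949/3125
Var[N_5] = 9949/3125 − (5021/3125)² = 5880184/9765625


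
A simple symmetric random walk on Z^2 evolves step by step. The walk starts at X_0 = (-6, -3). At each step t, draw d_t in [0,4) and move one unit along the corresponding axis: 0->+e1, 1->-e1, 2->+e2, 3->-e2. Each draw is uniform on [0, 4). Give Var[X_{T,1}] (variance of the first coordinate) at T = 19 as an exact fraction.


19/2

Outcome values over d=0..3: [1, -1, 0, 0]
Σy = 0, Σy² = 2, M = 4
μ = 0/4 = 0,  σ² = 2/4 − (0)² = 1/2
Independent increments: Var[X_19] = 19·σ² = 19·(1/2) = 19/2


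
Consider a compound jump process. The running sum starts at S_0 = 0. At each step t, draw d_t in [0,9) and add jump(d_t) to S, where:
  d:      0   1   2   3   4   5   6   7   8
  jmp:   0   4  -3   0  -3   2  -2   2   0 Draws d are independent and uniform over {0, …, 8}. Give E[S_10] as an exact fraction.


Outcome values over d=0..8: [0, 4, -3, 0, -3, 2, -2, 2, 0]
Σy = 0, Σy² = 46, M = 9
μ = 0/9 = 0,  σ² = 46/9 − (0)² = 46/9
E[S_10] = 0 + 10·(0) = 0

0


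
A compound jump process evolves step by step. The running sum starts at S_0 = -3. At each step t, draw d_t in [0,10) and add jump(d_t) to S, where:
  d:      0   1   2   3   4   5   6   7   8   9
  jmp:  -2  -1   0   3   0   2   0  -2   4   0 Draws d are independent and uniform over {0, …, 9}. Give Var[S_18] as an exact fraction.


1638/25

Outcome values over d=0..9: [-2, -1, 0, 3, 0, 2, 0, -2, 4, 0]
Σy = 4, Σy² = 38, M = 10
μ = 4/10 = 2/5,  σ² = 38/10 − (2/5)² = 91/25
Independent increments: Var[S_18] = 18·σ² = 18·(91/25) = 1638/25


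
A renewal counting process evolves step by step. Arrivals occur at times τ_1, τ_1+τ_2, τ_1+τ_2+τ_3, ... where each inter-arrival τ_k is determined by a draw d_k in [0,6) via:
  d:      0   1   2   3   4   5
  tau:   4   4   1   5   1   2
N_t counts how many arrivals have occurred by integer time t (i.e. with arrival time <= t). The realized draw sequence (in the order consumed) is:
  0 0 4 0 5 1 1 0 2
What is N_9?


draw d_1=0: τ_1=4, arrival time A_1=4
draw d_2=0: τ_2=4, arrival time A_2=8
draw d_3=4: τ_3=1, arrival time A_3=9
draw d_4=0: τ_4=4, arrival time A_4=13
draw d_5=5: τ_5=2, arrival time A_5=15
draw d_6=1: τ_6=4, arrival time A_6=19
draw d_7=1: τ_7=4, arrival time A_7=23
draw d_8=0: τ_8=4, arrival time A_8=27
draw d_9=2: τ_9=1, arrival time A_9=28
N_t over t=0..9: 0:0 1:0 2:0 3:0 4:1 5:1 6:1 7:1 8:2 9:3

3
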